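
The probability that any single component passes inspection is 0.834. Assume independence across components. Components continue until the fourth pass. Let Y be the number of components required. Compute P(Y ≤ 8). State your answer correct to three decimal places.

Finishing within 8 components ⇔ at least 4 successes in the first 8. With X ~ Binomial(8, 0.834), P(Y ≤ 8) = 1 − P(X ≤ 3).
  k=0: C(8,0)·0.834^0·0.166^8 = 0.00000
  k=1: C(8,1)·0.834^1·0.166^7 = 0.00002
  k=2: C(8,2)·0.834^2·0.166^6 = 0.00041
  k=3: C(8,3)·0.834^3·0.166^5 = 0.00409
1 − 0.00453 = 0.99547

0.995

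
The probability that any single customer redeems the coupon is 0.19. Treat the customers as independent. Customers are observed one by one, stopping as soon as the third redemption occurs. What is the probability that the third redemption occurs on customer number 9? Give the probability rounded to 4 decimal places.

0.0542

Y = trial on which the third success occurs; negative binomial, r=3, p=0.19.
P(Y=9) = C(8,2) · p^3 · (1−p)^6
= 28 · 0.006859 · 0.28243 = 0.054241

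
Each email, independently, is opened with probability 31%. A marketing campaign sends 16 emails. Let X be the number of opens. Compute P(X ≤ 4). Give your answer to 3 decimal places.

0.415

X ~ Binomial(16, 0.31); P(X ≤ 4) = Σ C(16,k) p^k (1−p)^(16−k) over k:
  k=0: C(16,0)·0.31^0·0.69^16 = 0.00264
  k=1: C(16,1)·0.31^1·0.69^15 = 0.01898
  k=2: C(16,2)·0.31^2·0.69^14 = 0.06394
  k=3: C(16,3)·0.31^3·0.69^13 = 0.13406
  k=4: C(16,4)·0.31^4·0.69^12 = 0.19575
Total = 0.41538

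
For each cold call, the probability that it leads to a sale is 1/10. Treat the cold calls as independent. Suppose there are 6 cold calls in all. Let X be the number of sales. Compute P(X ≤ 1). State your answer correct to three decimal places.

0.886

X ~ Binomial(6, 0.10); P(X ≤ 1) = Σ C(6,k) p^k (1−p)^(6−k) over k:
  k=0: C(6,0)·0.10^0·0.90^6 = 0.53144
  k=1: C(6,1)·0.10^1·0.90^5 = 0.35429
Total = 0.88574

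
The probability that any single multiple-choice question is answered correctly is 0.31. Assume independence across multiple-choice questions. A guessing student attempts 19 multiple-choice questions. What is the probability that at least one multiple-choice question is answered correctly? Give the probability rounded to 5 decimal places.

0.99913

P(at least one) = 1 − P(none) = 1 − (1 − 0.31)^19
= 1 − 0.0008672 = 0.9991328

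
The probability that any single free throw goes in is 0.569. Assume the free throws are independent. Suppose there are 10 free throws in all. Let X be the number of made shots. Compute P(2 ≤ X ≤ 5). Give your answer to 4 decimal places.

X ~ Binomial(10, 0.569); P(2 ≤ X ≤ 5) = Σ C(10,k) p^k (1−p)^(10−k) over k:
  k=2: C(10,2)·0.569^2·0.431^8 = 0.017348
  k=3: C(10,3)·0.569^3·0.431^7 = 0.061074
  k=4: C(10,4)·0.569^4·0.431^6 = 0.141102
  k=5: C(10,5)·0.569^5·0.431^5 = 0.223536
Total = 0.443061

0.4431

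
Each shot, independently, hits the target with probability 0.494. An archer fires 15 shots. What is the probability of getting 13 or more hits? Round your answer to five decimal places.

X ~ Binomial(15, 0.494); P(X ≥ 13) = Σ C(15,k) p^k (1−p)^(15−k) over k:
  k=13: C(15,13)·0.494^13·0.506^2 = 0.0028051
  k=14: C(15,14)·0.494^14·0.506^1 = 0.0003912
  k=15: C(15,15)·0.494^15·0.506^0 = 0.0000255
Total = 0.0032217

0.00322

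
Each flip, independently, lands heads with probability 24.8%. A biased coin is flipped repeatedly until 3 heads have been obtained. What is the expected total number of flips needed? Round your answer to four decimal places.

Y = total flips until the third success; negative binomial with r=3, p=0.248.
E[Y] = r / p = 3 / 0.248 = 12.096774

12.0968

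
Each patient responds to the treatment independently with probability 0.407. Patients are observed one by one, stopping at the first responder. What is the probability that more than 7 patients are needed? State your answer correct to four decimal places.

0.0258

Y = number of patients to the first success; geometric, p = 0.407.
P(Y > 7) = P(first 7 all fail) = (1−p)^7 = 0.025786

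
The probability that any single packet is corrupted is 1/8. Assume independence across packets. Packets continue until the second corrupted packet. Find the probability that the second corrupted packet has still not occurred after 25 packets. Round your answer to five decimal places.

Needing more than 25 packets ⇔ fewer than 2 successes in the first 25. With X ~ Binomial(25, 0.125), P(Y > 25) = P(X ≤ 1).
  k=0: C(25,0)·0.125^0·0.875^25 = 0.0354978
  k=1: C(25,1)·0.125^1·0.875^24 = 0.1267778
P(X ≤ 1) = 0.1622756

0.16228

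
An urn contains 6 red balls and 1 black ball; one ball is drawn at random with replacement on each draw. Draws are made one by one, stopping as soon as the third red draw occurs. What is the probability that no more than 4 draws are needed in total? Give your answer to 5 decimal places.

Finishing within 4 draws ⇔ at least 3 successes in the first 4. With X ~ Binomial(4, 0.857143), P(Y ≤ 4) = 1 − P(X ≤ 2).
  k=0: C(4,0)·0.857143^0·0.142857^4 = 0.0004165
  k=1: C(4,1)·0.857143^1·0.142857^3 = 0.0099958
  k=2: C(4,2)·0.857143^2·0.142857^2 = 0.0899625
1 − 0.1003748 = 0.8996252

0.89963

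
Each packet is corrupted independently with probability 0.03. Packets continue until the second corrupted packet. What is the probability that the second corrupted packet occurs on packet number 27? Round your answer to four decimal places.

Y = trial on which the second success occurs; negative binomial, r=2, p=0.03.
P(Y=27) = C(26,1) · p^2 · (1−p)^25
= 26 · 0.0009 · 0.46697 = 0.010927

0.0109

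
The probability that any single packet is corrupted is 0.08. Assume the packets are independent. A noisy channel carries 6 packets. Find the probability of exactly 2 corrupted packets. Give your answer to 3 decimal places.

0.069

X ~ Binomial(n=6, p=0.08).
P(X=2) = C(6,2) · p^2 · (1−p)^4
= 15 · 0.0064 · 0.71639 = 0.06877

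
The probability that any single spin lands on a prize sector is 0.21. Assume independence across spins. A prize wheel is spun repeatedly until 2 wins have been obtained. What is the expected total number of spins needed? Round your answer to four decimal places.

Y = total spins until the second success; negative binomial with r=2, p=0.21.
E[Y] = r / p = 2 / 0.21 = 9.523810

9.5238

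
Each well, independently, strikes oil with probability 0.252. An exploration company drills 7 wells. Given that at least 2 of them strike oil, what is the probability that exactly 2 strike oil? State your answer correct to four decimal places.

0.5576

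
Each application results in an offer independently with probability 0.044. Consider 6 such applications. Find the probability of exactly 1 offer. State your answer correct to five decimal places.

0.21081

X ~ Binomial(n=6, p=0.044).
P(X=1) = C(6,1) · p^1 · (1−p)^5
= 6 · 0.044 · 0.79853 = 0.2108111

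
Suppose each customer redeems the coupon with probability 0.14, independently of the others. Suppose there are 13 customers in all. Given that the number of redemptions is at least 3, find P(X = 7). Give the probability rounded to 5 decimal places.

X ~ Binomial(13, 0.14). Want P(X=7 | X≥3) = P(X=7) / P(X≥3).
P(X=7) = C(13,7)·0.14^7·0.86^6 = 0.0007318
P(X≥3) = 1 − 0.1407602 − 0.2978879 − 0.2909602 = 0.2703917
Ratio = 0.0007318 / 0.2703917 = 0.0027065

0.00271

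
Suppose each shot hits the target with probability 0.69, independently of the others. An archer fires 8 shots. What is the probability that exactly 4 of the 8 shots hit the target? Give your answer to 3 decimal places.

0.147

X ~ Binomial(n=8, p=0.69).
P(X=4) = C(8,4) · p^4 · (1−p)^4
= 70 · 0.22667 · 0.0092352 = 0.14653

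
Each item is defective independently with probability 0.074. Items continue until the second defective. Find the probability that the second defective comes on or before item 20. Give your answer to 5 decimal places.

Finishing within 20 items ⇔ at least 2 successes in the first 20. With X ~ Binomial(20, 0.074), P(Y ≤ 20) = 1 − P(X ≤ 1).
  k=0: C(20,0)·0.074^0·0.926^20 = 0.2148917
  k=1: C(20,1)·0.074^1·0.926^19 = 0.3434555
1 − 0.5583472 = 0.4416528

0.44165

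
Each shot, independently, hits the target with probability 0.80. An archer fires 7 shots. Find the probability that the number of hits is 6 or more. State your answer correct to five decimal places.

0.57672

X ~ Binomial(7, 0.80); P(X ≥ 6) = Σ C(7,k) p^k (1−p)^(7−k) over k:
  k=6: C(7,6)·0.80^6·0.20^1 = 0.3670016
  k=7: C(7,7)·0.80^7·0.20^0 = 0.2097152
Total = 0.5767168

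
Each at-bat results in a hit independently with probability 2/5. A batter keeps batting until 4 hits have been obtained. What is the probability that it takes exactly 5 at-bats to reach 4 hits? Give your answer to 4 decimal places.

0.0614

Y = trial on which the fourth success occurs; negative binomial, r=4, p=0.40.
P(Y=5) = C(4,3) · p^4 · (1−p)^1
= 4 · 0.0256 · 0.6 = 0.061440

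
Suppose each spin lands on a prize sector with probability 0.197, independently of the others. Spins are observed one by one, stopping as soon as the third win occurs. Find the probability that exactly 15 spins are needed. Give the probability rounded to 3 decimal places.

Y = trial on which the third success occurs; negative binomial, r=3, p=0.197.
P(Y=15) = C(14,2) · p^3 · (1−p)^12
= 91 · 0.0076454 · 0.071876 = 0.05001

0.050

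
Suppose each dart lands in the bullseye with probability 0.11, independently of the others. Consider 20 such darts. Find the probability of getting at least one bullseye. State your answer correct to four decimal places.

0.9028

P(at least one) = 1 − P(none) = 1 − (1 − 0.11)^20
= 1 − 0.097230 = 0.902770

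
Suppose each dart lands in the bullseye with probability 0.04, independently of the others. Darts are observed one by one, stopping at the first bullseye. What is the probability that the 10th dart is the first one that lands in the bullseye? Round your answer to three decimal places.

Geometric (trials to first success), p = 0.04.
P(Y = 10) = (1−p)^9 · p = 0.69253 · 0.04 = 0.02770

0.028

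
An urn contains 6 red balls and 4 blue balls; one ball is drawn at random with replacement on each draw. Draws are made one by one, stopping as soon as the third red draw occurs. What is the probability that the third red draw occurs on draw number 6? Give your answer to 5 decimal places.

0.13824

Y = trial on which the third success occurs; negative binomial, r=3, p=0.60.
P(Y=6) = C(5,2) · p^3 · (1−p)^3
= 10 · 0.216 · 0.064 = 0.1382400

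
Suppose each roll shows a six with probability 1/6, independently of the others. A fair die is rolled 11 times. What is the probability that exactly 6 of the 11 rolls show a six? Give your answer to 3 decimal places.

X ~ Binomial(n=11, p=0.166667).
P(X=6) = C(11,6) · p^6 · (1−p)^5
= 462 · 2.1433e-05 · 0.40188 = 0.00398

0.004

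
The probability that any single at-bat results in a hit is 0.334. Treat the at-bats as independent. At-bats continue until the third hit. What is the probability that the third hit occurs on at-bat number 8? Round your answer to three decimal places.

Y = trial on which the third success occurs; negative binomial, r=3, p=0.334.
P(Y=8) = C(7,2) · p^3 · (1−p)^5
= 21 · 0.03726 · 0.13103 = 0.10253

0.103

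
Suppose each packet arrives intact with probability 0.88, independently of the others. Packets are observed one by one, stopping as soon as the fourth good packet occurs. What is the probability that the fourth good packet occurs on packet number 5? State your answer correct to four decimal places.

Y = trial on which the fourth success occurs; negative binomial, r=4, p=0.88.
P(Y=5) = C(4,3) · p^4 · (1−p)^1
= 4 · 0.5997 · 0.12 = 0.287854

0.2879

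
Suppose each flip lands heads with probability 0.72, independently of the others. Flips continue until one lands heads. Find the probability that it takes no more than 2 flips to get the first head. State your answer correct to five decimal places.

0.92160

Y = number of flips to the first success; geometric, p = 0.72.
P(Y ≤ 2) = 1 − (1−p)^2 = 1 − 0.0784000 = 0.9216000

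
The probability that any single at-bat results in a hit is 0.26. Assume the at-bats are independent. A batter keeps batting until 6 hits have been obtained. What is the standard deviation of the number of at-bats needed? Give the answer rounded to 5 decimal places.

Y = total at-bats until the sixth success; negative binomial with r=6, p=0.26.
SD(Y) = √[r(1−p)/p²] = √(65.6804734) = 8.1043490

8.10435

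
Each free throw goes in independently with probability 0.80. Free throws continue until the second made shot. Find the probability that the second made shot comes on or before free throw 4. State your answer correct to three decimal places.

0.973

Finishing within 4 free throws ⇔ at least 2 successes in the first 4. With X ~ Binomial(4, 0.80), P(Y ≤ 4) = 1 − P(X ≤ 1).
  k=0: C(4,0)·0.80^0·0.20^4 = 0.00160
  k=1: C(4,1)·0.80^1·0.20^3 = 0.02560
1 − 0.02720 = 0.97280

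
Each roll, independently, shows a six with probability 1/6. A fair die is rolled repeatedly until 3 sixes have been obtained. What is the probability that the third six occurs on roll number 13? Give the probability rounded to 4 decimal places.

Y = trial on which the third success occurs; negative binomial, r=3, p=0.166667.
P(Y=13) = C(12,2) · p^3 · (1−p)^10
= 66 · 0.0046296 · 0.16151 = 0.049349

0.0493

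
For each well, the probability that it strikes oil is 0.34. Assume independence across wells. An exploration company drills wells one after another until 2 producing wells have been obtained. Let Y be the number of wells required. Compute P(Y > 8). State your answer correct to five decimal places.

0.18438

Needing more than 8 wells ⇔ fewer than 2 successes in the first 8. With X ~ Binomial(8, 0.34), P(Y > 8) = P(X ≤ 1).
  k=0: C(8,0)·0.34^0·0.66^8 = 0.0360041
  k=1: C(8,1)·0.34^1·0.66^7 = 0.1483804
P(X ≤ 1) = 0.1843844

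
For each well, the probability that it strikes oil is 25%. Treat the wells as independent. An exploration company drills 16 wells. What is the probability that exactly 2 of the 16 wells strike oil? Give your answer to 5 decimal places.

0.13363

X ~ Binomial(n=16, p=0.25).
P(X=2) = C(16,2) · p^2 · (1−p)^14
= 120 · 0.0625 · 0.017818 = 0.1336346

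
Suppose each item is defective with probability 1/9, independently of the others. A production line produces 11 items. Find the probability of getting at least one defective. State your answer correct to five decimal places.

0.72627

P(at least one) = 1 − P(none) = 1 − (1 − 0.111111)^11
= 1 − 0.2737299 = 0.7262701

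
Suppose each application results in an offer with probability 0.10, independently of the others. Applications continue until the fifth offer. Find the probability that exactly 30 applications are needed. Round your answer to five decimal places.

Y = trial on which the fifth success occurs; negative binomial, r=5, p=0.10.
P(Y=30) = C(29,4) · p^5 · (1−p)^25
= 23751 · 1e-05 · 0.07179 = 0.0170508

0.01705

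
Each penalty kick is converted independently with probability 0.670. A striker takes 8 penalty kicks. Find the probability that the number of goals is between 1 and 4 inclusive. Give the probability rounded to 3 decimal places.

X ~ Binomial(8, 0.67); P(1 ≤ X ≤ 4) = Σ C(8,k) p^k (1−p)^(8−k) over k:
  k=1: C(8,1)·0.67^1·0.33^7 = 0.00228
  k=2: C(8,2)·0.67^2·0.33^6 = 0.01623
  k=3: C(8,3)·0.67^3·0.33^5 = 0.06591
  k=4: C(8,4)·0.67^4·0.33^4 = 0.16728
Total = 0.25172

0.252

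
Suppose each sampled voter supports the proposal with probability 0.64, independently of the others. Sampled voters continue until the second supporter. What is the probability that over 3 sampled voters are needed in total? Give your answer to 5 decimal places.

0.29549

Needing more than 3 sampled voters ⇔ fewer than 2 successes in the first 3. With X ~ Binomial(3, 0.64), P(Y > 3) = P(X ≤ 1).
  k=0: C(3,0)·0.64^0·0.36^3 = 0.0466560
  k=1: C(3,1)·0.64^1·0.36^2 = 0.2488320
P(X ≤ 1) = 0.2954880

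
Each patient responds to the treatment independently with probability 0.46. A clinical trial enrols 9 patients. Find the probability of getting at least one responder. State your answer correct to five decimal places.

0.99610

P(at least one) = 1 − P(none) = 1 − (1 − 0.46)^9
= 1 − 0.0039043 = 0.9960957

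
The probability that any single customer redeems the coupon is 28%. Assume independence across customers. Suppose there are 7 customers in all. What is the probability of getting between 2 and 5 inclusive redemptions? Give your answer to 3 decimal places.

0.624

X ~ Binomial(7, 0.28); P(2 ≤ X ≤ 5) = Σ C(7,k) p^k (1−p)^(7−k) over k:
  k=2: C(7,2)·0.28^2·0.72^5 = 0.31856
  k=3: C(7,3)·0.28^3·0.72^4 = 0.20648
  k=4: C(7,4)·0.28^4·0.72^3 = 0.08030
  k=5: C(7,5)·0.28^5·0.72^2 = 0.01874
Total = 0.62407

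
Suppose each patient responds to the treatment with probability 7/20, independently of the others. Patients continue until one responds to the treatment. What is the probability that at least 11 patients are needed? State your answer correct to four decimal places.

Y = number of patients to the first success; geometric, p = 0.35.
P(Y > 10) = P(first 10 all fail) = (1−p)^10 = 0.013463

0.0135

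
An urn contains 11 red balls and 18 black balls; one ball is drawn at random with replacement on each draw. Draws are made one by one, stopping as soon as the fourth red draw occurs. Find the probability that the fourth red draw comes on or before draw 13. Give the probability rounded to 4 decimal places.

0.7903

Finishing within 13 draws ⇔ at least 4 successes in the first 13. With X ~ Binomial(13, 0.379310), P(Y ≤ 13) = 1 − P(X ≤ 3).
  k=0: C(13,0)·0.379310^0·0.620690^13 = 0.002029
  k=1: C(13,1)·0.379310^1·0.620690^12 = 0.016122
  k=2: C(13,2)·0.379310^2·0.620690^11 = 0.059116
  k=3: C(13,3)·0.379310^3·0.620690^10 = 0.132463
1 − 0.209731 = 0.790269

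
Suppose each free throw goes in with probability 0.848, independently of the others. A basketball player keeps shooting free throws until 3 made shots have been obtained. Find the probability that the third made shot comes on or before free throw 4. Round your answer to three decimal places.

0.888

Finishing within 4 free throws ⇔ at least 3 successes in the first 4. With X ~ Binomial(4, 0.848), P(Y ≤ 4) = 1 − P(X ≤ 2).
  k=0: C(4,0)·0.848^0·0.152^4 = 0.00053
  k=1: C(4,1)·0.848^1·0.152^3 = 0.01191
  k=2: C(4,2)·0.848^2·0.152^2 = 0.09969
1 − 0.11213 = 0.88787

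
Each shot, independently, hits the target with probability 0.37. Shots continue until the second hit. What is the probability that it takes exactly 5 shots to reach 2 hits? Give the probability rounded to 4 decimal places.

0.1369

Y = trial on which the second success occurs; negative binomial, r=2, p=0.37.
P(Y=5) = C(4,1) · p^2 · (1−p)^3
= 4 · 0.1369 · 0.25005 = 0.136926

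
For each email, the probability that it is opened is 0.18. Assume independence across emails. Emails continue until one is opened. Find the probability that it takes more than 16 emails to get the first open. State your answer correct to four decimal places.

Y = number of emails to the first success; geometric, p = 0.18.
P(Y > 16) = P(first 16 all fail) = (1−p)^16 = 0.041785

0.0418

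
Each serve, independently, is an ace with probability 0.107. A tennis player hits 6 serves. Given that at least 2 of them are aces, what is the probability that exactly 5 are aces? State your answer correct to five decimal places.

0.00059

X ~ Binomial(6, 0.107). Want P(X=5 | X≥2) = P(X=5) / P(X≥2).
P(X=5) = C(6,5)·0.107^5·0.893^1 = 0.0000751
P(X≥2) = 1 − 0.5071177 − 0.3645796 = 0.1283028
Ratio = 0.0000751 / 0.1283028 = 0.0005857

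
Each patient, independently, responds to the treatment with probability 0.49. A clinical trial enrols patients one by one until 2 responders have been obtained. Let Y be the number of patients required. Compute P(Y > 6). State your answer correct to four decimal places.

0.1190

Needing more than 6 patients ⇔ fewer than 2 successes in the first 6. With X ~ Binomial(6, 0.49), P(Y > 6) = P(X ≤ 1).
  k=0: C(6,0)·0.49^0·0.51^6 = 0.017596
  k=1: C(6,1)·0.49^1·0.51^5 = 0.101437
P(X ≤ 1) = 0.119034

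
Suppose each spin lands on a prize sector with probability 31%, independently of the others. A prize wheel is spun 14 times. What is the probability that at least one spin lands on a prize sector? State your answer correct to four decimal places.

0.9945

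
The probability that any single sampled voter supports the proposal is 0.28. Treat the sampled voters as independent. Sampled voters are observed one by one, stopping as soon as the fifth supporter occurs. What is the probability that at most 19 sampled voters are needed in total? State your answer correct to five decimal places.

Finishing within 19 sampled voters ⇔ at least 5 successes in the first 19. With X ~ Binomial(19, 0.28), P(Y ≤ 19) = 1 − P(X ≤ 4).
  k=0: C(19,0)·0.28^0·0.72^19 = 0.0019468
  k=1: C(19,1)·0.28^1·0.72^18 = 0.0143846
  k=2: C(19,2)·0.28^2·0.72^17 = 0.0503460
  k=3: C(19,3)·0.28^3·0.72^16 = 0.1109476
  k=4: C(19,4)·0.28^4·0.72^15 = 0.1725851
1 − 0.3502100 = 0.6497900

0.64979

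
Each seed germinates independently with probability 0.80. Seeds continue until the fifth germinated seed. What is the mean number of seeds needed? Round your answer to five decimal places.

6.25000

Y = total seeds until the fifth success; negative binomial with r=5, p=0.80.
E[Y] = r / p = 5 / 0.80 = 6.2500000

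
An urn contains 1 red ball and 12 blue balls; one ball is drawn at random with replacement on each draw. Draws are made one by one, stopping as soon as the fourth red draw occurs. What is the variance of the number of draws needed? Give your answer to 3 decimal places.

Y = total draws until the fourth success; negative binomial with r=4, p=0.076923.
Var(Y) = r(1−p)/p² = 4·0.923077 / 0.076923² = 624.00000

624.000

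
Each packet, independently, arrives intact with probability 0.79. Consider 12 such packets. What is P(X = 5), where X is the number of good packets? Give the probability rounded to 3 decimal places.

X ~ Binomial(n=12, p=0.79).
P(X=5) = C(12,5) · p^5 · (1−p)^7
= 792 · 0.30771 · 1.8011e-05 = 0.00439

0.004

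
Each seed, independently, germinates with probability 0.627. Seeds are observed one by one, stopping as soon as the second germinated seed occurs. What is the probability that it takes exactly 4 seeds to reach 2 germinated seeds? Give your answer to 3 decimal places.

Y = trial on which the second success occurs; negative binomial, r=2, p=0.627.
P(Y=4) = C(3,1) · p^2 · (1−p)^2
= 3 · 0.39313 · 0.13913 = 0.16409

0.164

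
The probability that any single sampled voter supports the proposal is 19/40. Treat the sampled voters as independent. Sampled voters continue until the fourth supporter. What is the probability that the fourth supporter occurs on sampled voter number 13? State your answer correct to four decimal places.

0.0339

Y = trial on which the fourth success occurs; negative binomial, r=4, p=0.475.
P(Y=13) = C(12,3) · p^4 · (1−p)^9
= 220 · 0.050907 · 0.0030299 = 0.033934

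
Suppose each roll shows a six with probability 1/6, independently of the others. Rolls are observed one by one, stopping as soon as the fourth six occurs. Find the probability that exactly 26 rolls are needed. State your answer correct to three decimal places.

Y = trial on which the fourth success occurs; negative binomial, r=4, p=0.166667.
P(Y=26) = C(25,3) · p^4 · (1−p)^22
= 2300 · 0.0007716 · 0.018114 = 0.03215

0.032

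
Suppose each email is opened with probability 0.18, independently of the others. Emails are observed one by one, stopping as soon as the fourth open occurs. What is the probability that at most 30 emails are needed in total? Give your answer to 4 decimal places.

0.8144

Finishing within 30 emails ⇔ at least 4 successes in the first 30. With X ~ Binomial(30, 0.18), P(Y ≤ 30) = 1 − P(X ≤ 3).
  k=0: C(30,0)·0.18^0·0.82^30 = 0.002597
  k=1: C(30,1)·0.18^1·0.82^29 = 0.017100
  k=2: C(30,2)·0.18^2·0.82^28 = 0.054428
  k=3: C(30,3)·0.18^3·0.82^27 = 0.111511
1 − 0.185636 = 0.814364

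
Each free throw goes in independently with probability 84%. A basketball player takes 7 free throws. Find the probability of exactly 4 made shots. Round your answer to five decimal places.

0.07137

X ~ Binomial(n=7, p=0.84).
P(X=4) = C(7,4) · p^4 · (1−p)^3
= 35 · 0.49787 · 0.004096 = 0.0713748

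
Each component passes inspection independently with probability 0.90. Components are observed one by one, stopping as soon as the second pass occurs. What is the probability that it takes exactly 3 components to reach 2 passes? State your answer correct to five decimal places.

Y = trial on which the second success occurs; negative binomial, r=2, p=0.90.
P(Y=3) = C(2,1) · p^2 · (1−p)^1
= 2 · 0.81 · 0.1 = 0.1620000

0.16200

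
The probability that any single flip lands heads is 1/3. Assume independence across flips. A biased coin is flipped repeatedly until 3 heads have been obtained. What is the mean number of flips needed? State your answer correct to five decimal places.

9.00000

Y = total flips until the third success; negative binomial with r=3, p=0.333333.
E[Y] = r / p = 3 / 0.333333 = 9.0000000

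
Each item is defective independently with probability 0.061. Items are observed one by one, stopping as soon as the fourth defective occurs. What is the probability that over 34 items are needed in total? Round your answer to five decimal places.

0.84913

Needing more than 34 items ⇔ fewer than 4 successes in the first 34. With X ~ Binomial(34, 0.061), P(Y > 34) = P(X ≤ 3).
  k=0: C(34,0)·0.061^0·0.939^34 = 0.1176604
  k=1: C(34,1)·0.061^1·0.939^33 = 0.2598803
  k=2: C(34,2)·0.061^2·0.939^32 = 0.2785618
  k=3: C(34,3)·0.061^3·0.939^31 = 0.1930254
P(X ≤ 3) = 0.8491278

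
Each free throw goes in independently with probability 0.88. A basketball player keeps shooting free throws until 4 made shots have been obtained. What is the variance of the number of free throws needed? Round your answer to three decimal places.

Y = total free throws until the fourth success; negative binomial with r=4, p=0.88.
Var(Y) = r(1−p)/p² = 4·0.12 / 0.88² = 0.61983

0.620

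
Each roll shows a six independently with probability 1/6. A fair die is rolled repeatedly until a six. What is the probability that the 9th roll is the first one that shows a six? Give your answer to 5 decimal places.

0.03876

Geometric (trials to first success), p = 0.166667.
P(Y = 9) = (1−p)^8 · p = 0.23257 · 0.166667 = 0.0387613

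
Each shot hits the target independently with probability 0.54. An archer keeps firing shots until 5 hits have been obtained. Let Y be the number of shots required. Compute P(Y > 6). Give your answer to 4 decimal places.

Needing more than 6 shots ⇔ fewer than 5 successes in the first 6. With X ~ Binomial(6, 0.54), P(Y > 6) = P(X ≤ 4).
  k=0: C(6,0)·0.54^0·0.46^6 = 0.009474
  k=1: C(6,1)·0.54^1·0.46^5 = 0.066732
  k=2: C(6,2)·0.54^2·0.46^4 = 0.195844
  k=3: C(6,3)·0.54^3·0.46^3 = 0.306538
  k=4: C(6,4)·0.54^4·0.46^2 = 0.269887
P(X ≤ 4) = 0.848476

0.8485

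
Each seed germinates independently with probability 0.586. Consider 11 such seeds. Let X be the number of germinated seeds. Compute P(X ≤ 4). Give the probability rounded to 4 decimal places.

0.1175

X ~ Binomial(11, 0.586); P(X ≤ 4) = Σ C(11,k) p^k (1−p)^(11−k) over k:
  k=0: C(11,0)·0.586^0·0.414^11 = 0.000061
  k=1: C(11,1)·0.586^1·0.414^10 = 0.000953
  k=2: C(11,2)·0.586^2·0.414^9 = 0.006748
  k=3: C(11,3)·0.586^3·0.414^8 = 0.028654
  k=4: C(11,4)·0.586^4·0.414^7 = 0.081116
Total = 0.117532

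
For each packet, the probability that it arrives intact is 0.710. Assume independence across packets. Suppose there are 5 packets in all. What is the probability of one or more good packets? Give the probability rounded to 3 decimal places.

0.998

P(at least one) = 1 − P(none) = 1 − (1 − 0.71)^5
= 1 − 0.00205 = 0.99795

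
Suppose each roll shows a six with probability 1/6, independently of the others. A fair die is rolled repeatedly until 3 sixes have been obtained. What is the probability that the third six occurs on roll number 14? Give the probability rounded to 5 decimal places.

0.04860

Y = trial on which the third success occurs; negative binomial, r=3, p=0.166667.
P(Y=14) = C(13,2) · p^3 · (1−p)^11
= 78 · 0.0046296 · 0.13459 = 0.0486012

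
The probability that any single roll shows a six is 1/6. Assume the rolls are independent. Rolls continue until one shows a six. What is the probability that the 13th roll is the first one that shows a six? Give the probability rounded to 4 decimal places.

0.0187

Geometric (trials to first success), p = 0.166667.
P(Y = 13) = (1−p)^12 · p = 0.11216 · 0.166667 = 0.018693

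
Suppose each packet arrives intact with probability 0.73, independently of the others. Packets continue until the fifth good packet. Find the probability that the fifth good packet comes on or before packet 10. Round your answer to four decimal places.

0.9713

Finishing within 10 packets ⇔ at least 5 successes in the first 10. With X ~ Binomial(10, 0.73), P(Y ≤ 10) = 1 − P(X ≤ 4).
  k=0: C(10,0)·0.73^0·0.27^10 = 0.000002
  k=1: C(10,1)·0.73^1·0.27^9 = 0.000056
  k=2: C(10,2)·0.73^2·0.27^8 = 0.000677
  k=3: C(10,3)·0.73^3·0.27^7 = 0.004883
  k=4: C(10,4)·0.73^4·0.27^6 = 0.023104
1 − 0.028722 = 0.971278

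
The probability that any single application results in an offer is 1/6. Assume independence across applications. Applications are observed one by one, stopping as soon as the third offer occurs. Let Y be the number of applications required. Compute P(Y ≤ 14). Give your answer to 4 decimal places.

Finishing within 14 applications ⇔ at least 3 successes in the first 14. With X ~ Binomial(14, 0.166667), P(Y ≤ 14) = 1 − P(X ≤ 2).
  k=0: C(14,0)·0.166667^0·0.833333^14 = 0.077887
  k=1: C(14,1)·0.166667^1·0.833333^13 = 0.218082
  k=2: C(14,2)·0.166667^2·0.833333^12 = 0.283507
1 − 0.579476 = 0.420524

0.4205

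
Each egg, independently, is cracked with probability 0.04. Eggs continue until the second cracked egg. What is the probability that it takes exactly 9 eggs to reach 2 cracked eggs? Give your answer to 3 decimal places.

Y = trial on which the second success occurs; negative binomial, r=2, p=0.04.
P(Y=9) = C(8,1) · p^2 · (1−p)^7
= 8 · 0.0016 · 0.75145 = 0.00962

0.010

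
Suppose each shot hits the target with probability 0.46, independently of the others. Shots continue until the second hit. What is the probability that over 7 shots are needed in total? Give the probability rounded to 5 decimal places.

0.09323

Needing more than 7 shots ⇔ fewer than 2 successes in the first 7. With X ~ Binomial(7, 0.46), P(Y > 7) = P(X ≤ 1).
  k=0: C(7,0)·0.46^0·0.54^7 = 0.0133893
  k=1: C(7,1)·0.46^1·0.54^6 = 0.0798396
P(X ≤ 1) = 0.0932289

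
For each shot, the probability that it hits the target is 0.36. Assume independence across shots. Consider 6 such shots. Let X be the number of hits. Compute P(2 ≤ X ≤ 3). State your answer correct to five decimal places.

0.57076

X ~ Binomial(6, 0.36); P(2 ≤ X ≤ 3) = Σ C(6,k) p^k (1−p)^(6−k) over k:
  k=2: C(6,2)·0.36^2·0.64^4 = 0.3261491
  k=3: C(6,3)·0.36^3·0.64^3 = 0.2446118
Total = 0.5707609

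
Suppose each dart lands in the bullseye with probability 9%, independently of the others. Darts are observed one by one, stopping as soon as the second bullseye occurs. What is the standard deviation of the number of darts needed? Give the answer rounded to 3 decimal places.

Y = total darts until the second success; negative binomial with r=2, p=0.09.
SD(Y) = √[r(1−p)/p²] = √(224.69136) = 14.98971

14.990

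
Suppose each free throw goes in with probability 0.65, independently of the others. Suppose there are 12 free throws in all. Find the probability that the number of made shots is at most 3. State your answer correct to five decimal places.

0.00561

X ~ Binomial(12, 0.65); P(X ≤ 3) = Σ C(12,k) p^k (1−p)^(12−k) over k:
  k=0: C(12,0)·0.65^0·0.35^12 = 0.0000034
  k=1: C(12,1)·0.65^1·0.35^11 = 0.0000753
  k=2: C(12,2)·0.65^2·0.35^10 = 0.0007692
  k=3: C(12,3)·0.65^3·0.35^9 = 0.0047618
Total = 0.0056098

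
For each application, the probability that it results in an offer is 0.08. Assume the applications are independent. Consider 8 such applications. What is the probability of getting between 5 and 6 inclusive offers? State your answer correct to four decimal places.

0.0001

X ~ Binomial(8, 0.08); P(5 ≤ X ≤ 6) = Σ C(8,k) p^k (1−p)^(8−k) over k:
  k=5: C(8,5)·0.08^5·0.92^3 = 0.000143
  k=6: C(8,6)·0.08^6·0.92^2 = 0.000006
Total = 0.000149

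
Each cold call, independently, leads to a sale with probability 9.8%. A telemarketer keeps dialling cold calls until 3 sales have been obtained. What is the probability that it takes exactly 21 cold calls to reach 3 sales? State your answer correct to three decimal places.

0.028

Y = trial on which the third success occurs; negative binomial, r=3, p=0.098.
P(Y=21) = C(20,2) · p^3 · (1−p)^18
= 190 · 0.00094119 · 0.15621 = 0.02794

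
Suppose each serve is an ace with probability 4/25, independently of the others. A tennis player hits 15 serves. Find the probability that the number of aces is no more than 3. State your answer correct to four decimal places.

0.7908

X ~ Binomial(15, 0.16); P(X ≤ 3) = Σ C(15,k) p^k (1−p)^(15−k) over k:
  k=0: C(15,0)·0.16^0·0.84^15 = 0.073146
  k=1: C(15,1)·0.16^1·0.84^14 = 0.208988
  k=2: C(15,2)·0.16^2·0.84^13 = 0.278651
  k=3: C(15,3)·0.16^3·0.84^12 = 0.229997
Total = 0.790782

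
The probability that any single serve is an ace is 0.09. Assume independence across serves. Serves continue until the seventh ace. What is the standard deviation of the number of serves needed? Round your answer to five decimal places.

Y = total serves until the seventh success; negative binomial with r=7, p=0.09.
SD(Y) = √[r(1−p)/p²] = √(786.4197531) = 28.0431766

28.04318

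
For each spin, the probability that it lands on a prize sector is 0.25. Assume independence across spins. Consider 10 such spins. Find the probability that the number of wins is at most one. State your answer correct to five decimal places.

0.24403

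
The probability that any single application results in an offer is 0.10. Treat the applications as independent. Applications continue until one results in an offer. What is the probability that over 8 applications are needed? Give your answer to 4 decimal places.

0.4305

Y = number of applications to the first success; geometric, p = 0.10.
P(Y > 8) = P(first 8 all fail) = (1−p)^8 = 0.430467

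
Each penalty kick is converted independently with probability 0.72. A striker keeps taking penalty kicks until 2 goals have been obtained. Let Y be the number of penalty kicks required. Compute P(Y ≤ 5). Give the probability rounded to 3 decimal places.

0.976

Finishing within 5 penalty kicks ⇔ at least 2 successes in the first 5. With X ~ Binomial(5, 0.72), P(Y ≤ 5) = 1 − P(X ≤ 1).
  k=0: C(5,0)·0.72^0·0.28^5 = 0.00172
  k=1: C(5,1)·0.72^1·0.28^4 = 0.02213
1 − 0.02385 = 0.97615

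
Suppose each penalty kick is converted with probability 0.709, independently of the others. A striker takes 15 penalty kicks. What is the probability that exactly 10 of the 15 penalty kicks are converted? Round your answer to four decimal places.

0.2011

X ~ Binomial(n=15, p=0.709).
P(X=10) = C(15,10) · p^10 · (1−p)^5
= 3003 · 0.032097 · 0.0020867 = 0.201133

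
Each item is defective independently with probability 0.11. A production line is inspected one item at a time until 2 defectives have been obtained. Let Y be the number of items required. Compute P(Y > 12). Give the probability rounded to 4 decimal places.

Needing more than 12 items ⇔ fewer than 2 successes in the first 12. With X ~ Binomial(12, 0.11), P(Y > 12) = P(X ≤ 1).
  k=0: C(12,0)·0.11^0·0.89^12 = 0.246990
  k=1: C(12,1)·0.11^1·0.89^11 = 0.366323
P(X ≤ 1) = 0.613313

0.6133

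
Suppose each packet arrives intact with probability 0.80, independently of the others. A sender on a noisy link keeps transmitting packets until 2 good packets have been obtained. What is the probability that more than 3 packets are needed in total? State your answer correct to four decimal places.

Needing more than 3 packets ⇔ fewer than 2 successes in the first 3. With X ~ Binomial(3, 0.80), P(Y > 3) = P(X ≤ 1).
  k=0: C(3,0)·0.80^0·0.20^3 = 0.008000
  k=1: C(3,1)·0.80^1·0.20^2 = 0.096000
P(X ≤ 1) = 0.104000

0.1040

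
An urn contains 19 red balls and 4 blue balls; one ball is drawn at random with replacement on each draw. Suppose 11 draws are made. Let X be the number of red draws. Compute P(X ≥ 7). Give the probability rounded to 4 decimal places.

0.9709

X ~ Binomial(11, 0.826087); P(X ≥ 7) = Σ C(11,k) p^k (1−p)^(11−k) over k:
  k=7: C(11,7)·0.826087^7·0.173913^4 = 0.079254
  k=8: C(11,8)·0.826087^8·0.173913^3 = 0.188229
  k=9: C(11,9)·0.826087^9·0.173913^2 = 0.298029
  k=10: C(11,10)·0.826087^10·0.173913^1 = 0.283128
  k=11: C(11,11)·0.826087^11·0.173913^0 = 0.122260
Total = 0.970900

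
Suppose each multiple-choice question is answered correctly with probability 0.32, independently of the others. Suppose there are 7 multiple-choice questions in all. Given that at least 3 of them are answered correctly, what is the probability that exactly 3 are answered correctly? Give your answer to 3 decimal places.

X ~ Binomial(7, 0.32). Want P(X=3 | X≥3) = P(X=3) / P(X≥3).
P(X=3) = C(7,3)·0.32^3·0.68^4 = 0.24522
P(X≥3) = 1 − 0.06723 − 0.22146 − 0.31265 = 0.39865
Ratio = 0.24522 / 0.39865 = 0.61512

0.615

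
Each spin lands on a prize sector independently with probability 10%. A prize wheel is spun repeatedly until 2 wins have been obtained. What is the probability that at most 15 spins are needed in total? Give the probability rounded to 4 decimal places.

Finishing within 15 spins ⇔ at least 2 successes in the first 15. With X ~ Binomial(15, 0.10), P(Y ≤ 15) = 1 − P(X ≤ 1).
  k=0: C(15,0)·0.10^0·0.90^15 = 0.205891
  k=1: C(15,1)·0.10^1·0.90^14 = 0.343152
1 − 0.549043 = 0.450957

0.4510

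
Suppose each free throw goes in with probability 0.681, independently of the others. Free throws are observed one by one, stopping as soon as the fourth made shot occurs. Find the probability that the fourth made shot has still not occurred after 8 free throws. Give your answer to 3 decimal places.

0.074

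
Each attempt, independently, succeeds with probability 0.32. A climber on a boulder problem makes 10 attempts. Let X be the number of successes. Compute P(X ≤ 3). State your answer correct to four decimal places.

0.5956

X ~ Binomial(10, 0.32); P(X ≤ 3) = Σ C(10,k) p^k (1−p)^(10−k) over k:
  k=0: C(10,0)·0.32^0·0.68^10 = 0.021139
  k=1: C(10,1)·0.32^1·0.68^9 = 0.099479
  k=2: C(10,2)·0.32^2·0.68^8 = 0.210661
  k=3: C(10,3)·0.32^3·0.68^7 = 0.264359
Total = 0.595637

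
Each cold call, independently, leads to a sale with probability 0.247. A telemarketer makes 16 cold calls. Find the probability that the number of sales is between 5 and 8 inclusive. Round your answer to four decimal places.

0.3522

X ~ Binomial(16, 0.247); P(5 ≤ X ≤ 8) = Σ C(16,k) p^k (1−p)^(16−k) over k:
  k=5: C(16,5)·0.247^5·0.753^11 = 0.177220
  k=6: C(16,6)·0.247^6·0.753^10 = 0.106575
  k=7: C(16,7)·0.247^7·0.753^9 = 0.049941
  k=8: C(16,8)·0.247^8·0.753^8 = 0.018430
Total = 0.352166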